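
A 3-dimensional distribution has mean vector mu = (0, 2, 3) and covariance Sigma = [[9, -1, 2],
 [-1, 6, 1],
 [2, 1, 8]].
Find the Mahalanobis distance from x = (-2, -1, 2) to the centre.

Step 1 — centre the observation: (x - mu) = (-2, -3, -1).

Step 2 — invert Sigma (cofactor / det for 3×3, or solve directly):
  Sigma^{-1} = [[0.1214, 0.0258, -0.0336],
 [0.0258, 0.1757, -0.0284],
 [-0.0336, -0.0284, 0.137]].

Step 3 — form the quadratic (x - mu)^T · Sigma^{-1} · (x - mu):
  Sigma^{-1} · (x - mu) = (-0.2868, -0.5504, 0.0155).
  (x - mu)^T · [Sigma^{-1} · (x - mu)] = (-2)·(-0.2868) + (-3)·(-0.5504) + (-1)·(0.0155) = 2.2093.

Step 4 — take square root: d = √(2.2093) ≈ 1.4864.

d(x, mu) = √(2.2093) ≈ 1.4864


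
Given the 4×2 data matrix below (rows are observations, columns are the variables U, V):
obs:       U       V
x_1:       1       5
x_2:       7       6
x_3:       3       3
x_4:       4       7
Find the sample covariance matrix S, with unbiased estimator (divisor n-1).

Step 1 — column means:
  mean(U) = (1 + 7 + 3 + 4) / 4 = 15/4 = 3.75
  mean(V) = (5 + 6 + 3 + 7) / 4 = 21/4 = 5.25

Step 2 — sample covariance S[i,j] = (1/(n-1)) · Σ_k (x_{k,i} - mean_i) · (x_{k,j} - mean_j), with n-1 = 3.
  S[U,U] = ((-2.75)·(-2.75) + (3.25)·(3.25) + (-0.75)·(-0.75) + (0.25)·(0.25)) / 3 = 18.75/3 = 6.25
  S[U,V] = ((-2.75)·(-0.25) + (3.25)·(0.75) + (-0.75)·(-2.25) + (0.25)·(1.75)) / 3 = 5.25/3 = 1.75
  S[V,V] = ((-0.25)·(-0.25) + (0.75)·(0.75) + (-2.25)·(-2.25) + (1.75)·(1.75)) / 3 = 8.75/3 = 2.9167

S is symmetric (S[j,i] = S[i,j]). Assembling:

S = [[6.25, 1.75],
 [1.75, 2.9167]]


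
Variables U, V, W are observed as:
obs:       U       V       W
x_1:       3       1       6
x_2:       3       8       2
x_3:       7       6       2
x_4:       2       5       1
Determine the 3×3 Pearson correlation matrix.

Step 1 — column means:
  mean(U) = (3 + 3 + 7 + 2) / 4 = 15/4 = 3.75
  mean(V) = (1 + 8 + 6 + 5) / 4 = 20/4 = 5
  mean(W) = (6 + 2 + 2 + 1) / 4 = 11/4 = 2.75

Step 2 — sample variances and covariances s[i,j] = (1/(n-1)) · Σ_k (x_{k,i} - mean_i) · (x_{k,j} - mean_j), with n-1 = 3:
  s[U,U] = ((-0.75)·(-0.75) + (-0.75)·(-0.75) + (3.25)·(3.25) + (-1.75)·(-1.75)) / 3 = 14.75/3 = 4.9167
  s[U,V] = ((-0.75)·(-4) + (-0.75)·(3) + (3.25)·(1) + (-1.75)·(0)) / 3 = 4/3 = 1.3333
  s[U,W] = ((-0.75)·(3.25) + (-0.75)·(-0.75) + (3.25)·(-0.75) + (-1.75)·(-1.75)) / 3 = -1.25/3 = -0.4167
  s[V,V] = ((-4)·(-4) + (3)·(3) + (1)·(1) + (0)·(0)) / 3 = 26/3 = 8.6667
  s[V,W] = ((-4)·(3.25) + (3)·(-0.75) + (1)·(-0.75) + (0)·(-1.75)) / 3 = -16/3 = -5.3333
  s[W,W] = ((3.25)·(3.25) + (-0.75)·(-0.75) + (-0.75)·(-0.75) + (-1.75)·(-1.75)) / 3 = 14.75/3 = 4.9167
  Sample standard deviations s_i = √(s[i,i]):
  s(U) = √(4.9167) = 2.2174
  s(V) = √(8.6667) = 2.9439
  s(W) = √(4.9167) = 2.2174

Step 3 — r_{ij} = s_{ij} / (s_i · s_j):
  r[U,U] = 1 (diagonal).
  r[U,V] = 1.3333 / (2.2174 · 2.9439) = 1.3333 / 6.5277 = 0.2043
  r[U,W] = -0.4167 / (2.2174 · 2.2174) = -0.4167 / 4.9167 = -0.0847
  r[V,V] = 1 (diagonal).
  r[V,W] = -5.3333 / (2.9439 · 2.2174) = -5.3333 / 6.5277 = -0.817
  r[W,W] = 1 (diagonal).

R is symmetric with unit diagonal. Assembling:

R = [[1, 0.2043, -0.0847],
 [0.2043, 1, -0.817],
 [-0.0847, -0.817, 1]]


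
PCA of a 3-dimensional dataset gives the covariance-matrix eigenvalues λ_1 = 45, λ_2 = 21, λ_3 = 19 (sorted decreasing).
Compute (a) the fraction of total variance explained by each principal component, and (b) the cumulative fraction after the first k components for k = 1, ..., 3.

Step 1 — total variance = trace(Sigma) = Σ λ_i = 45 + 21 + 19 = 85.

Step 2 — fraction explained by component i = λ_i / Σ λ:
  PC1: 45/85 = 0.5294
  PC2: 21/85 = 0.2471
  PC3: 19/85 = 0.2235

Step 3 — cumulative fraction after k components = (λ_1 + ... + λ_k) / Σ λ:
  k = 1: 45/85 = 0.5294
  k = 2: (45 + 21)/85 = 66/85 = 0.7765
  k = 3: (45 + 21 + 19)/85 = 85/85 = 1

Summary (fraction, with percent):

explained: PC1 0.5294 (52.94%), PC2 0.2471 (24.71%), PC3 0.2235 (22.35%);  cumulative: 0.5294, 0.7765, 1


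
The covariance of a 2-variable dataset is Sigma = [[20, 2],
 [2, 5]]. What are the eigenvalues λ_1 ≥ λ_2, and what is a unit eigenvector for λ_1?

Step 1 — characteristic polynomial of 2×2 Sigma:
  det(Sigma - λI) = λ² - trace · λ + det = 0.
  trace = 20 + 5 = 25, det = 20·5 - (2)² = 96.
Step 2 — discriminant:
  Δ = trace² - 4·det = 625 - 384 = 241.
Step 3 — eigenvalues:
  λ = (trace ± √Δ)/2 = (25 ± 15.5242)/2,
  λ_1 = 20.2621,  λ_2 = 4.7379.

Step 4 — unit eigenvector for λ_1: solve (Sigma - λ_1 I)v = 0. First row:
  (20 - 20.2621)·v_x + (2)·v_y = 0, i.e. (-0.2621)·v_x + (2)·v_y = 0,
  so v ∝ (b, λ_1 - a) = (2, 0.2621) = u.
  ||u|| = √((2)² + (0.2621)²) = √(4.0687) ≈ 2.0171,
  v_1 = u/||u|| ≈ (0.9915, 0.1299) (||v_1|| = 1).

λ_1 = 20.2621,  λ_2 = 4.7379;  v_1 ≈ (0.9915, 0.1299)


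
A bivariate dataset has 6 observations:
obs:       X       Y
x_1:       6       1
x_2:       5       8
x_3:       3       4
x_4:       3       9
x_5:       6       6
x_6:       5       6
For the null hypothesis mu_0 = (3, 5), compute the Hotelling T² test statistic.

Step 1 — sample mean vector:
  mean(X) = (6 + 5 + 3 + 3 + 6 + 5) / 6 = 28/6 = 4.6667
  mean(Y) = (1 + 8 + 4 + 9 + 6 + 6) / 6 = 34/6 = 5.6667
  x̄ = (4.6667, 5.6667),  deviation x̄ - mu_0 = (4.6667, 5.6667) - (3, 5) = (1.6667, 0.6667).

Step 2 — sample covariance matrix, S[i,j] = (1/(n-1)) · Σ_k (x_{k,i} - mean_i) · (x_{k,j} - mean_j), divisor n-1 = 5:
  S[X,X] = ((1.3333)·(1.3333) + (0.3333)·(0.3333) + (-1.6667)·(-1.6667) + (-1.6667)·(-1.6667) + (1.3333)·(1.3333) + (0.3333)·(0.3333)) / 5 = 9.3333/5 = 1.8667
  S[X,Y] = ((1.3333)·(-4.6667) + (0.3333)·(2.3333) + (-1.6667)·(-1.6667) + (-1.6667)·(3.3333) + (1.3333)·(0.3333) + (0.3333)·(0.3333)) / 5 = -7.6667/5 = -1.5333
  S[Y,Y] = ((-4.6667)·(-4.6667) + (2.3333)·(2.3333) + (-1.6667)·(-1.6667) + (3.3333)·(3.3333) + (0.3333)·(0.3333) + (0.3333)·(0.3333)) / 5 = 41.3333/5 = 8.2667
  S = [[1.8667, -1.5333],
 [-1.5333, 8.2667]].

Step 3 — invert S. det(S) = 1.8667·8.2667 - (-1.5333)² = 13.08.
  S^{-1} = (1/det) · [[d, -b], [-b, a]] = [[0.632, 0.1172],
 [0.1172, 0.1427]].

Step 4 — quadratic form (x̄ - mu_0)^T · S^{-1} · (x̄ - mu_0):
  S^{-1} · (x̄ - mu_0) = (1.1315, 0.2905),
  (x̄ - mu_0)^T · [...] = (1.6667)·(1.1315) + (0.6667)·(0.2905) = 2.0795.

Step 5 — scale by n: T² = 6 · 2.0795 = 12.4771.

T² ≈ 12.4771


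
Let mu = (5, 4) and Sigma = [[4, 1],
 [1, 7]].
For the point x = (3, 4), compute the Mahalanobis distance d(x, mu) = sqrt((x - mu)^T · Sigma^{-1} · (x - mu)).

Step 1 — centre the observation: (x - mu) = (-2, 0).

Step 2 — invert Sigma. det(Sigma) = 4·7 - (1)² = 27.
  Sigma^{-1} = (1/det) · [[d, -b], [-b, a]] = [[0.2593, -0.037],
 [-0.037, 0.1481]].

Step 3 — form the quadratic (x - mu)^T · Sigma^{-1} · (x - mu):
  Sigma^{-1} · (x - mu) = (-0.5185, 0.0741).
  (x - mu)^T · [Sigma^{-1} · (x - mu)] = (-2)·(-0.5185) + (0)·(0.0741) = 1.037.

Step 4 — take square root: d = √(1.037) ≈ 1.0184.

d(x, mu) = √(1.037) ≈ 1.0184


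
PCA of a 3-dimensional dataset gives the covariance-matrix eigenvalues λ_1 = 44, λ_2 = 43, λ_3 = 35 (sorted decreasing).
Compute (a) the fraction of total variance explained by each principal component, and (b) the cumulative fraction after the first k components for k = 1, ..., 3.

Step 1 — total variance = trace(Sigma) = Σ λ_i = 44 + 43 + 35 = 122.

Step 2 — fraction explained by component i = λ_i / Σ λ:
  PC1: 44/122 = 0.3607
  PC2: 43/122 = 0.3525
  PC3: 35/122 = 0.2869

Step 3 — cumulative fraction after k components = (λ_1 + ... + λ_k) / Σ λ:
  k = 1: 44/122 = 0.3607
  k = 2: (44 + 43)/122 = 87/122 = 0.7131
  k = 3: (44 + 43 + 35)/122 = 122/122 = 1

Summary (fraction, with percent):

explained: PC1 0.3607 (36.07%), PC2 0.3525 (35.25%), PC3 0.2869 (28.69%);  cumulative: 0.3607, 0.7131, 1


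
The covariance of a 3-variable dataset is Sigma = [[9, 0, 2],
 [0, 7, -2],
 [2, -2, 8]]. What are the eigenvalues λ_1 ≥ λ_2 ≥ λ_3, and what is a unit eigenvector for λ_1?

Step 1 — characteristic polynomial p(λ) = det(λI - Sigma) = λ³ - tr·λ² + c_1·λ - det, where tr = trace, c_1 = sum of the principal 2×2 minors, det = det(Sigma):
  tr = 9 + 7 + 8 = 24,
  c_1 = (9·7 - (0)²) + (9·8 - (2)²) + (7·8 - (-2)²) = 63 + 68 + 52 = 183,
  det = 9·(7·8 - (-2)²) - (0)·((0)·8 - (-2)·(2)) + (2)·((0)·(-2) - 7·(2)) = 9·(52) - (0)·(4) + (2)·(-14) = 440.
  So p(λ) = λ³ - 24λ² + 183λ - 440.
Step 2 — look for an integer root (rational root theorem: any rational root is an integer divisor of 440). Testing λ = 5:
  p(5) = 125 - 600 + 915 - 440 = 0  ✓
  Dividing out (λ - 5): p(λ) = (λ - 5)(λ² - 19λ + 88).
Step 3 — remaining eigenvalues from the quadratic λ² - 19λ + 88 = 0:
  Δ = 19² - 4·88 = 361 - 352 = 9,  λ = (19 ± √9)/2 = (19 ± 3)/2 = 11 or 8.
  Sorted: λ_1 = 11,  λ_2 = 8,  λ_3 = 5  (check: sum = 24 = tr ✓).

Step 4 — unit eigenvector for λ_1 = 11: v spans the null space of (Sigma - λ_1 I), whose rows are
  r_1 = (-2, 0, 2),  r_2 = (0, -4, -2),  r_3 = (2, -2, -3).
  v is orthogonal to every row, so take v ∝ r_1 × r_2 = ((0)·(-2) - (2)·(-4), (2)·(0) - (-2)·(-2), (-2)·(-4) - (0)·(0)) = (8, -4, 8).
  Rescale (divide by 4): u = (2, -1, 2).
  ||u|| = √((2)² + (-1)² + (2)²) = √(9) = 3,  v_1 = u/||u|| ≈ (0.6667, -0.3333, 0.6667) (||v_1|| = 1).

λ_1 = 11,  λ_2 = 8,  λ_3 = 5;  v_1 ≈ (0.6667, -0.3333, 0.6667)


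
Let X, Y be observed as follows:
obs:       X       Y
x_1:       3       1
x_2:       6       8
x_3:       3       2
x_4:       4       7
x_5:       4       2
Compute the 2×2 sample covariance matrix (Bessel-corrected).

Step 1 — column means:
  mean(X) = (3 + 6 + 3 + 4 + 4) / 5 = 20/5 = 4
  mean(Y) = (1 + 8 + 2 + 7 + 2) / 5 = 20/5 = 4

Step 2 — sample covariance S[i,j] = (1/(n-1)) · Σ_k (x_{k,i} - mean_i) · (x_{k,j} - mean_j), with n-1 = 4.
  S[X,X] = ((-1)·(-1) + (2)·(2) + (-1)·(-1) + (0)·(0) + (0)·(0)) / 4 = 6/4 = 1.5
  S[X,Y] = ((-1)·(-3) + (2)·(4) + (-1)·(-2) + (0)·(3) + (0)·(-2)) / 4 = 13/4 = 3.25
  S[Y,Y] = ((-3)·(-3) + (4)·(4) + (-2)·(-2) + (3)·(3) + (-2)·(-2)) / 4 = 42/4 = 10.5

S is symmetric (S[j,i] = S[i,j]). Assembling:

S = [[1.5, 3.25],
 [3.25, 10.5]]


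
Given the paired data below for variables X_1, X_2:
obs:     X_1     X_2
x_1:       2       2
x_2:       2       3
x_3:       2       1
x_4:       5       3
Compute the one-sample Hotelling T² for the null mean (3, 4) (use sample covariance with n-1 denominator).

Step 1 — sample mean vector:
  mean(X_1) = (2 + 2 + 2 + 5) / 4 = 11/4 = 2.75
  mean(X_2) = (2 + 3 + 1 + 3) / 4 = 9/4 = 2.25
  x̄ = (2.75, 2.25),  deviation x̄ - mu_0 = (2.75, 2.25) - (3, 4) = (-0.25, -1.75).

Step 2 — sample covariance matrix, S[i,j] = (1/(n-1)) · Σ_k (x_{k,i} - mean_i) · (x_{k,j} - mean_j), divisor n-1 = 3:
  S[X_1,X_1] = ((-0.75)·(-0.75) + (-0.75)·(-0.75) + (-0.75)·(-0.75) + (2.25)·(2.25)) / 3 = 6.75/3 = 2.25
  S[X_1,X_2] = ((-0.75)·(-0.25) + (-0.75)·(0.75) + (-0.75)·(-1.25) + (2.25)·(0.75)) / 3 = 2.25/3 = 0.75
  S[X_2,X_2] = ((-0.25)·(-0.25) + (0.75)·(0.75) + (-1.25)·(-1.25) + (0.75)·(0.75)) / 3 = 2.75/3 = 0.9167
  S = [[2.25, 0.75],
 [0.75, 0.9167]].

Step 3 — invert S. det(S) = 2.25·0.9167 - (0.75)² = 1.5.
  S^{-1} = (1/det) · [[d, -b], [-b, a]] = [[0.6111, -0.5],
 [-0.5, 1.5]].

Step 4 — quadratic form (x̄ - mu_0)^T · S^{-1} · (x̄ - mu_0):
  S^{-1} · (x̄ - mu_0) = (0.7222, -2.5),
  (x̄ - mu_0)^T · [...] = (-0.25)·(0.7222) + (-1.75)·(-2.5) = 4.1944.

Step 5 — scale by n: T² = 4 · 4.1944 = 16.7778.

T² ≈ 16.7778


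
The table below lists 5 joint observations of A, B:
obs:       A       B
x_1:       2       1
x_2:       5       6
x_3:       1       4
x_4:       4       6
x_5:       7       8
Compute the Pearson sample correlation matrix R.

Step 1 — column means:
  mean(A) = (2 + 5 + 1 + 4 + 7) / 5 = 19/5 = 3.8
  mean(B) = (1 + 6 + 4 + 6 + 8) / 5 = 25/5 = 5

Step 2 — sample variances and covariances s[i,j] = (1/(n-1)) · Σ_k (x_{k,i} - mean_i) · (x_{k,j} - mean_j), with n-1 = 4:
  s[A,A] = ((-1.8)·(-1.8) + (1.2)·(1.2) + (-2.8)·(-2.8) + (0.2)·(0.2) + (3.2)·(3.2)) / 4 = 22.8/4 = 5.7
  s[A,B] = ((-1.8)·(-4) + (1.2)·(1) + (-2.8)·(-1) + (0.2)·(1) + (3.2)·(3)) / 4 = 21/4 = 5.25
  s[B,B] = ((-4)·(-4) + (1)·(1) + (-1)·(-1) + (1)·(1) + (3)·(3)) / 4 = 28/4 = 7
  Sample standard deviations s_i = √(s[i,i]):
  s(A) = √(5.7) = 2.3875
  s(B) = √(7) = 2.6458

Step 3 — r_{ij} = s_{ij} / (s_i · s_j):
  r[A,A] = 1 (diagonal).
  r[A,B] = 5.25 / (2.3875 · 2.6458) = 5.25 / 6.3166 = 0.8311
  r[B,B] = 1 (diagonal).

R is symmetric with unit diagonal. Assembling:

R = [[1, 0.8311],
 [0.8311, 1]]


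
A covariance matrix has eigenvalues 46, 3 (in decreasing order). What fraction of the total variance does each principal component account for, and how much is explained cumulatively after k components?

Step 1 — total variance = trace(Sigma) = Σ λ_i = 46 + 3 = 49.

Step 2 — fraction explained by component i = λ_i / Σ λ:
  PC1: 46/49 = 0.9388
  PC2: 3/49 = 0.0612

Step 3 — cumulative fraction after k components = (λ_1 + ... + λ_k) / Σ λ:
  k = 1: 46/49 = 0.9388
  k = 2: (46 + 3)/49 = 49/49 = 1

Summary (fraction, with percent):

explained: PC1 0.9388 (93.88%), PC2 0.0612 (6.12%);  cumulative: 0.9388, 1


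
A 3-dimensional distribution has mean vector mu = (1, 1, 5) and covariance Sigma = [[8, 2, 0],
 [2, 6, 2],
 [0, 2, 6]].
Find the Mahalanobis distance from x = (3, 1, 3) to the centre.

Step 1 — centre the observation: (x - mu) = (2, 0, -2).

Step 2 — invert Sigma (cofactor / det for 3×3, or solve directly):
  Sigma^{-1} = [[0.1379, -0.0517, 0.0172],
 [-0.0517, 0.2069, -0.069],
 [0.0172, -0.069, 0.1897]].

Step 3 — form the quadratic (x - mu)^T · Sigma^{-1} · (x - mu):
  Sigma^{-1} · (x - mu) = (0.2414, 0.0345, -0.3448).
  (x - mu)^T · [Sigma^{-1} · (x - mu)] = (2)·(0.2414) + (0)·(0.0345) + (-2)·(-0.3448) = 1.1724.

Step 4 — take square root: d = √(1.1724) ≈ 1.0828.

d(x, mu) = √(1.1724) ≈ 1.0828


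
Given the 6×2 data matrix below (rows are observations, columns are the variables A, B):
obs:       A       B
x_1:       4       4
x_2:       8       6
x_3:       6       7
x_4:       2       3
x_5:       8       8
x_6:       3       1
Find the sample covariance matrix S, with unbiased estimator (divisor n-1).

Step 1 — column means:
  mean(A) = (4 + 8 + 6 + 2 + 8 + 3) / 6 = 31/6 = 5.1667
  mean(B) = (4 + 6 + 7 + 3 + 8 + 1) / 6 = 29/6 = 4.8333

Step 2 — sample covariance S[i,j] = (1/(n-1)) · Σ_k (x_{k,i} - mean_i) · (x_{k,j} - mean_j), with n-1 = 5.
  S[A,A] = ((-1.1667)·(-1.1667) + (2.8333)·(2.8333) + (0.8333)·(0.8333) + (-3.1667)·(-3.1667) + (2.8333)·(2.8333) + (-2.1667)·(-2.1667)) / 5 = 32.8333/5 = 6.5667
  S[A,B] = ((-1.1667)·(-0.8333) + (2.8333)·(1.1667) + (0.8333)·(2.1667) + (-3.1667)·(-1.8333) + (2.8333)·(3.1667) + (-2.1667)·(-3.8333)) / 5 = 29.1667/5 = 5.8333
  S[B,B] = ((-0.8333)·(-0.8333) + (1.1667)·(1.1667) + (2.1667)·(2.1667) + (-1.8333)·(-1.8333) + (3.1667)·(3.1667) + (-3.8333)·(-3.8333)) / 5 = 34.8333/5 = 6.9667

S is symmetric (S[j,i] = S[i,j]). Assembling:

S = [[6.5667, 5.8333],
 [5.8333, 6.9667]]


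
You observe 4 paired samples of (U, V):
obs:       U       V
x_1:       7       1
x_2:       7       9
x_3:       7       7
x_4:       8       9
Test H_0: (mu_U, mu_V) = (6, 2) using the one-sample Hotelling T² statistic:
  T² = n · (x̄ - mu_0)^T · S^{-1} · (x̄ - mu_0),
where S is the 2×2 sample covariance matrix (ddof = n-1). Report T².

Step 1 — sample mean vector:
  mean(U) = (7 + 7 + 7 + 8) / 4 = 29/4 = 7.25
  mean(V) = (1 + 9 + 7 + 9) / 4 = 26/4 = 6.5
  x̄ = (7.25, 6.5),  deviation x̄ - mu_0 = (7.25, 6.5) - (6, 2) = (1.25, 4.5).

Step 2 — sample covariance matrix, S[i,j] = (1/(n-1)) · Σ_k (x_{k,i} - mean_i) · (x_{k,j} - mean_j), divisor n-1 = 3:
  S[U,U] = ((-0.25)·(-0.25) + (-0.25)·(-0.25) + (-0.25)·(-0.25) + (0.75)·(0.75)) / 3 = 0.75/3 = 0.25
  S[U,V] = ((-0.25)·(-5.5) + (-0.25)·(2.5) + (-0.25)·(0.5) + (0.75)·(2.5)) / 3 = 2.5/3 = 0.8333
  S[V,V] = ((-5.5)·(-5.5) + (2.5)·(2.5) + (0.5)·(0.5) + (2.5)·(2.5)) / 3 = 43/3 = 14.3333
  S = [[0.25, 0.8333],
 [0.8333, 14.3333]].

Step 3 — invert S. det(S) = 0.25·14.3333 - (0.8333)² = 2.8889.
  S^{-1} = (1/det) · [[d, -b], [-b, a]] = [[4.9615, -0.2885],
 [-0.2885, 0.0865]].

Step 4 — quadratic form (x̄ - mu_0)^T · S^{-1} · (x̄ - mu_0):
  S^{-1} · (x̄ - mu_0) = (4.9038, 0.0288),
  (x̄ - mu_0)^T · [...] = (1.25)·(4.9038) + (4.5)·(0.0288) = 6.2596.

Step 5 — scale by n: T² = 4 · 6.2596 = 25.0385.

T² ≈ 25.0385


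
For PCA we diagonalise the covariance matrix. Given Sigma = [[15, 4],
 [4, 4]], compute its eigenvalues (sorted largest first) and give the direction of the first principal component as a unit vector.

Step 1 — characteristic polynomial of 2×2 Sigma:
  det(Sigma - λI) = λ² - trace · λ + det = 0.
  trace = 15 + 4 = 19, det = 15·4 - (4)² = 44.
Step 2 — discriminant:
  Δ = trace² - 4·det = 361 - 176 = 185.
Step 3 — eigenvalues:
  λ = (trace ± √Δ)/2 = (19 ± 13.6015)/2,
  λ_1 = 16.3007,  λ_2 = 2.6993.

Step 4 — unit eigenvector for λ_1: solve (Sigma - λ_1 I)v = 0. First row:
  (15 - 16.3007)·v_x + (4)·v_y = 0, i.e. (-1.3007)·v_x + (4)·v_y = 0,
  so v ∝ (b, λ_1 - a) = (4, 1.3007) = u.
  ||u|| = √((4)² + (1.3007)²) = √(17.6919) ≈ 4.2062,
  v_1 = u/||u|| ≈ (0.951, 0.3092) (||v_1|| = 1).

λ_1 = 16.3007,  λ_2 = 2.6993;  v_1 ≈ (0.951, 0.3092)


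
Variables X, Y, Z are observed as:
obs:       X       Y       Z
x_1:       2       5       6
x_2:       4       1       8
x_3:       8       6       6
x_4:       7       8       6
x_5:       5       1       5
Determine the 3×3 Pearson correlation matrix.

Step 1 — column means:
  mean(X) = (2 + 4 + 8 + 7 + 5) / 5 = 26/5 = 5.2
  mean(Y) = (5 + 1 + 6 + 8 + 1) / 5 = 21/5 = 4.2
  mean(Z) = (6 + 8 + 6 + 6 + 5) / 5 = 31/5 = 6.2

Step 2 — sample variances and covariances s[i,j] = (1/(n-1)) · Σ_k (x_{k,i} - mean_i) · (x_{k,j} - mean_j), with n-1 = 4:
  s[X,X] = ((-3.2)·(-3.2) + (-1.2)·(-1.2) + (2.8)·(2.8) + (1.8)·(1.8) + (-0.2)·(-0.2)) / 4 = 22.8/4 = 5.7
  s[X,Y] = ((-3.2)·(0.8) + (-1.2)·(-3.2) + (2.8)·(1.8) + (1.8)·(3.8) + (-0.2)·(-3.2)) / 4 = 13.8/4 = 3.45
  s[X,Z] = ((-3.2)·(-0.2) + (-1.2)·(1.8) + (2.8)·(-0.2) + (1.8)·(-0.2) + (-0.2)·(-1.2)) / 4 = -2.2/4 = -0.55
  s[Y,Y] = ((0.8)·(0.8) + (-3.2)·(-3.2) + (1.8)·(1.8) + (3.8)·(3.8) + (-3.2)·(-3.2)) / 4 = 38.8/4 = 9.7
  s[Y,Z] = ((0.8)·(-0.2) + (-3.2)·(1.8) + (1.8)·(-0.2) + (3.8)·(-0.2) + (-3.2)·(-1.2)) / 4 = -3.2/4 = -0.8
  s[Z,Z] = ((-0.2)·(-0.2) + (1.8)·(1.8) + (-0.2)·(-0.2) + (-0.2)·(-0.2) + (-1.2)·(-1.2)) / 4 = 4.8/4 = 1.2
  Sample standard deviations s_i = √(s[i,i]):
  s(X) = √(5.7) = 2.3875
  s(Y) = √(9.7) = 3.1145
  s(Z) = √(1.2) = 1.0954

Step 3 — r_{ij} = s_{ij} / (s_i · s_j):
  r[X,X] = 1 (diagonal).
  r[X,Y] = 3.45 / (2.3875 · 3.1145) = 3.45 / 7.4357 = 0.464
  r[X,Z] = -0.55 / (2.3875 · 1.0954) = -0.55 / 2.6153 = -0.2103
  r[Y,Y] = 1 (diagonal).
  r[Y,Z] = -0.8 / (3.1145 · 1.0954) = -0.8 / 3.4117 = -0.2345
  r[Z,Z] = 1 (diagonal).

R is symmetric with unit diagonal. Assembling:

R = [[1, 0.464, -0.2103],
 [0.464, 1, -0.2345],
 [-0.2103, -0.2345, 1]]


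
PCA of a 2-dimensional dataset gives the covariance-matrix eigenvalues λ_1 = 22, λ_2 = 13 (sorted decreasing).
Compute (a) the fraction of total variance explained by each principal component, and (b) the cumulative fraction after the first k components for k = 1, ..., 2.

Step 1 — total variance = trace(Sigma) = Σ λ_i = 22 + 13 = 35.

Step 2 — fraction explained by component i = λ_i / Σ λ:
  PC1: 22/35 = 0.6286
  PC2: 13/35 = 0.3714

Step 3 — cumulative fraction after k components = (λ_1 + ... + λ_k) / Σ λ:
  k = 1: 22/35 = 0.6286
  k = 2: (22 + 13)/35 = 35/35 = 1

Summary (fraction, with percent):

explained: PC1 0.6286 (62.86%), PC2 0.3714 (37.14%);  cumulative: 0.6286, 1


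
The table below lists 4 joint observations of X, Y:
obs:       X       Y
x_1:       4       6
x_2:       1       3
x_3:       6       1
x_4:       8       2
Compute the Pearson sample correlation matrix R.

Step 1 — column means:
  mean(X) = (4 + 1 + 6 + 8) / 4 = 19/4 = 4.75
  mean(Y) = (6 + 3 + 1 + 2) / 4 = 12/4 = 3

Step 2 — sample variances and covariances s[i,j] = (1/(n-1)) · Σ_k (x_{k,i} - mean_i) · (x_{k,j} - mean_j), with n-1 = 3:
  s[X,X] = ((-0.75)·(-0.75) + (-3.75)·(-3.75) + (1.25)·(1.25) + (3.25)·(3.25)) / 3 = 26.75/3 = 8.9167
  s[X,Y] = ((-0.75)·(3) + (-3.75)·(0) + (1.25)·(-2) + (3.25)·(-1)) / 3 = -8/3 = -2.6667
  s[Y,Y] = ((3)·(3) + (0)·(0) + (-2)·(-2) + (-1)·(-1)) / 3 = 14/3 = 4.6667
  Sample standard deviations s_i = √(s[i,i]):
  s(X) = √(8.9167) = 2.9861
  s(Y) = √(4.6667) = 2.1602

Step 3 — r_{ij} = s_{ij} / (s_i · s_j):
  r[X,X] = 1 (diagonal).
  r[X,Y] = -2.6667 / (2.9861 · 2.1602) = -2.6667 / 6.4507 = -0.4134
  r[Y,Y] = 1 (diagonal).

R is symmetric with unit diagonal. Assembling:

R = [[1, -0.4134],
 [-0.4134, 1]]


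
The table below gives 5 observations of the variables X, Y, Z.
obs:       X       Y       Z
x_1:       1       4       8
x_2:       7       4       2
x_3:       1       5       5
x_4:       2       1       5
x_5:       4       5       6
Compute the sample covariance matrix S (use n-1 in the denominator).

Step 1 — column means:
  mean(X) = (1 + 7 + 1 + 2 + 4) / 5 = 15/5 = 3
  mean(Y) = (4 + 4 + 5 + 1 + 5) / 5 = 19/5 = 3.8
  mean(Z) = (8 + 2 + 5 + 5 + 6) / 5 = 26/5 = 5.2

Step 2 — sample covariance S[i,j] = (1/(n-1)) · Σ_k (x_{k,i} - mean_i) · (x_{k,j} - mean_j), with n-1 = 4.
  S[X,X] = ((-2)·(-2) + (4)·(4) + (-2)·(-2) + (-1)·(-1) + (1)·(1)) / 4 = 26/4 = 6.5
  S[X,Y] = ((-2)·(0.2) + (4)·(0.2) + (-2)·(1.2) + (-1)·(-2.8) + (1)·(1.2)) / 4 = 2/4 = 0.5
  S[X,Z] = ((-2)·(2.8) + (4)·(-3.2) + (-2)·(-0.2) + (-1)·(-0.2) + (1)·(0.8)) / 4 = -17/4 = -4.25
  S[Y,Y] = ((0.2)·(0.2) + (0.2)·(0.2) + (1.2)·(1.2) + (-2.8)·(-2.8) + (1.2)·(1.2)) / 4 = 10.8/4 = 2.7
  S[Y,Z] = ((0.2)·(2.8) + (0.2)·(-3.2) + (1.2)·(-0.2) + (-2.8)·(-0.2) + (1.2)·(0.8)) / 4 = 1.2/4 = 0.3
  S[Z,Z] = ((2.8)·(2.8) + (-3.2)·(-3.2) + (-0.2)·(-0.2) + (-0.2)·(-0.2) + (0.8)·(0.8)) / 4 = 18.8/4 = 4.7

S is symmetric (S[j,i] = S[i,j]). Assembling:

S = [[6.5, 0.5, -4.25],
 [0.5, 2.7, 0.3],
 [-4.25, 0.3, 4.7]]


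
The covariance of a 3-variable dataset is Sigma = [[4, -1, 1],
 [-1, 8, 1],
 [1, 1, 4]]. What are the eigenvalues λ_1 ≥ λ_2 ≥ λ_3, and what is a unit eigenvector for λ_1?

Step 1 — characteristic polynomial p(λ) = det(λI - Sigma) = λ³ - tr·λ² + c_1·λ - det, where tr = trace, c_1 = sum of the principal 2×2 minors, det = det(Sigma):
  tr = 4 + 8 + 4 = 16,
  c_1 = (4·8 - (-1)²) + (4·4 - (1)²) + (8·4 - (1)²) = 31 + 15 + 31 = 77,
  det = 4·(8·4 - (1)²) - (-1)·((-1)·4 - (1)·(1)) + (1)·((-1)·(1) - 8·(1)) = 4·(31) - (-1)·(-5) + (1)·(-9) = 110.
  So p(λ) = λ³ - 16λ² + 77λ - 110.
Step 2 — look for an integer root (rational root theorem: any rational root is an integer divisor of 110). Testing λ = 5:
  p(5) = 125 - 400 + 385 - 110 = 0  ✓
  Dividing out (λ - 5): p(λ) = (λ - 5)(λ² - 11λ + 22).
Step 3 — remaining eigenvalues from the quadratic λ² - 11λ + 22 = 0:
  Δ = 11² - 4·22 = 121 - 88 = 33,  λ = (11 ± √33)/2 = (11 ± 5.7446)/2 ≈ 8.3723 or 2.6277.
  Sorted: λ_1 = 8.3723,  λ_2 = 5,  λ_3 = 2.6277  (check: sum = 16 = tr ✓).

Step 4 — unit eigenvector for λ_1 ≈ 8.3723: v spans the null space of (Sigma - λ_1 I), whose rows are
  r_1 = (-4.3723, -1, 1),  r_2 = (-1, -0.3723, 1),  r_3 = (1, 1, -4.3723).
  v is orthogonal to every row, so take v ∝ r_1 × r_2 = ((-1)·(1) - (1)·(-0.3723), (1)·(-1) - (-4.3723)·(1), (-4.3723)·(-0.3723) - (-1)·(-1)) ≈ (-0.6277, 3.3723, 0.6277).
  Rescale (multiply by -1 so the first nonzero entry is positive): u = (0.6277, -3.3723, -0.6277).
  ||u|| = √((0.6277)² + (-3.3723)² + (-0.6277)²) = √(12.1603) ≈ 3.4872,  v_1 = u/||u|| ≈ (0.18, -0.9671, -0.18) (||v_1|| = 1).

λ_1 = 8.3723,  λ_2 = 5,  λ_3 = 2.6277;  v_1 ≈ (0.18, -0.9671, -0.18)


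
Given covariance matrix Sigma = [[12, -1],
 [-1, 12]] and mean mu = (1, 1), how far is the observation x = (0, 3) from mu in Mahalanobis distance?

Step 1 — centre the observation: (x - mu) = (-1, 2).

Step 2 — invert Sigma. det(Sigma) = 12·12 - (-1)² = 143.
  Sigma^{-1} = (1/det) · [[d, -b], [-b, a]] = [[0.0839, 0.007],
 [0.007, 0.0839]].

Step 3 — form the quadratic (x - mu)^T · Sigma^{-1} · (x - mu):
  Sigma^{-1} · (x - mu) = (-0.0699, 0.1608).
  (x - mu)^T · [Sigma^{-1} · (x - mu)] = (-1)·(-0.0699) + (2)·(0.1608) = 0.3916.

Step 4 — take square root: d = √(0.3916) ≈ 0.6258.

d(x, mu) = √(0.3916) ≈ 0.6258


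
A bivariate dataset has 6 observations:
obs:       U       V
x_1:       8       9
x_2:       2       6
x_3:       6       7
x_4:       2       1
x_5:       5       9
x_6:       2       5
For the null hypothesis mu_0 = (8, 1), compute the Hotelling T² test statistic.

Step 1 — sample mean vector:
  mean(U) = (8 + 2 + 6 + 2 + 5 + 2) / 6 = 25/6 = 4.1667
  mean(V) = (9 + 6 + 7 + 1 + 9 + 5) / 6 = 37/6 = 6.1667
  x̄ = (4.1667, 6.1667),  deviation x̄ - mu_0 = (4.1667, 6.1667) - (8, 1) = (-3.8333, 5.1667).

Step 2 — sample covariance matrix, S[i,j] = (1/(n-1)) · Σ_k (x_{k,i} - mean_i) · (x_{k,j} - mean_j), divisor n-1 = 5:
  S[U,U] = ((3.8333)·(3.8333) + (-2.1667)·(-2.1667) + (1.8333)·(1.8333) + (-2.1667)·(-2.1667) + (0.8333)·(0.8333) + (-2.1667)·(-2.1667)) / 5 = 32.8333/5 = 6.5667
  S[U,V] = ((3.8333)·(2.8333) + (-2.1667)·(-0.1667) + (1.8333)·(0.8333) + (-2.1667)·(-5.1667) + (0.8333)·(2.8333) + (-2.1667)·(-1.1667)) / 5 = 28.8333/5 = 5.7667
  S[V,V] = ((2.8333)·(2.8333) + (-0.1667)·(-0.1667) + (0.8333)·(0.8333) + (-5.1667)·(-5.1667) + (2.8333)·(2.8333) + (-1.1667)·(-1.1667)) / 5 = 44.8333/5 = 8.9667
  S = [[6.5667, 5.7667],
 [5.7667, 8.9667]].

Step 3 — invert S. det(S) = 6.5667·8.9667 - (5.7667)² = 25.6267.
  S^{-1} = (1/det) · [[d, -b], [-b, a]] = [[0.3499, -0.225],
 [-0.225, 0.2562]].

Step 4 — quadratic form (x̄ - mu_0)^T · S^{-1} · (x̄ - mu_0):
  S^{-1} · (x̄ - mu_0) = (-2.5039, 2.1865),
  (x̄ - mu_0)^T · [...] = (-3.8333)·(-2.5039) + (5.1667)·(2.1865) = 20.8953.

Step 5 — scale by n: T² = 6 · 20.8953 = 125.372.

T² ≈ 125.372


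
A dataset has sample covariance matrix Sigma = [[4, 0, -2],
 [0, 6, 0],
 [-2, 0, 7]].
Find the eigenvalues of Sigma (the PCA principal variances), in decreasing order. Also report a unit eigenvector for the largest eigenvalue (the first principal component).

Step 1 — characteristic polynomial p(λ) = det(λI - Sigma) = λ³ - tr·λ² + c_1·λ - det, where tr = trace, c_1 = sum of the principal 2×2 minors, det = det(Sigma):
  tr = 4 + 6 + 7 = 17,
  c_1 = (4·6 - (0)²) + (4·7 - (-2)²) + (6·7 - (0)²) = 24 + 24 + 42 = 90,
  det = 4·(6·7 - (0)²) - (0)·((0)·7 - (0)·(-2)) + (-2)·((0)·(0) - 6·(-2)) = 4·(42) - (0)·(0) + (-2)·(12) = 144.
  So p(λ) = λ³ - 17λ² + 90λ - 144.
Step 2 — look for an integer root (rational root theorem: any rational root is an integer divisor of 144). Testing λ = 3:
  p(3) = 27 - 153 + 270 - 144 = 0  ✓
  Dividing out (λ - 3): p(λ) = (λ - 3)(λ² - 14λ + 48).
Step 3 — remaining eigenvalues from the quadratic λ² - 14λ + 48 = 0:
  Δ = 14² - 4·48 = 196 - 192 = 4,  λ = (14 ± √4)/2 = (14 ± 2)/2 = 8 or 6.
  Sorted: λ_1 = 8,  λ_2 = 6,  λ_3 = 3  (check: sum = 17 = tr ✓).

Step 4 — unit eigenvector for λ_1 = 8: v spans the null space of (Sigma - λ_1 I), whose rows are
  r_1 = (-4, 0, -2),  r_2 = (0, -2, 0),  r_3 = (-2, 0, -1).
  v is orthogonal to every row, so take v ∝ r_1 × r_2 = ((0)·(0) - (-2)·(-2), (-2)·(0) - (-4)·(0), (-4)·(-2) - (0)·(0)) = (-4, 0, 8).
  Rescale (divide by 4; multiply by -1 so the first nonzero entry is positive): u = (1, 0, -2).
  ||u|| = √((1)² + (0)² + (-2)²) = √(5) ≈ 2.2361,  v_1 = u/||u|| ≈ (0.4472, 0, -0.8944) (||v_1|| = 1).

λ_1 = 8,  λ_2 = 6,  λ_3 = 3;  v_1 ≈ (0.4472, 0, -0.8944)


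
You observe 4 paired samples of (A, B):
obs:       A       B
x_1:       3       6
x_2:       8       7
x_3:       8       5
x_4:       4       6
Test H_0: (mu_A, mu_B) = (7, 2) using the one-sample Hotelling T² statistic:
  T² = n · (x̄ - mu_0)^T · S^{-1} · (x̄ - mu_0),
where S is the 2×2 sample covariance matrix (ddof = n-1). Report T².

Step 1 — sample mean vector:
  mean(A) = (3 + 8 + 8 + 4) / 4 = 23/4 = 5.75
  mean(B) = (6 + 7 + 5 + 6) / 4 = 24/4 = 6
  x̄ = (5.75, 6),  deviation x̄ - mu_0 = (5.75, 6) - (7, 2) = (-1.25, 4).

Step 2 — sample covariance matrix, S[i,j] = (1/(n-1)) · Σ_k (x_{k,i} - mean_i) · (x_{k,j} - mean_j), divisor n-1 = 3:
  S[A,A] = ((-2.75)·(-2.75) + (2.25)·(2.25) + (2.25)·(2.25) + (-1.75)·(-1.75)) / 3 = 20.75/3 = 6.9167
  S[A,B] = ((-2.75)·(0) + (2.25)·(1) + (2.25)·(-1) + (-1.75)·(0)) / 3 = 0/3 = 0
  S[B,B] = ((0)·(0) + (1)·(1) + (-1)·(-1) + (0)·(0)) / 3 = 2/3 = 0.6667
  S = [[6.9167, 0],
 [0, 0.6667]].

Step 3 — invert S. det(S) = 6.9167·0.6667 - (0)² = 4.6111.
  S^{-1} = (1/det) · [[d, -b], [-b, a]] = [[0.1446, 0],
 [0, 1.5]].

Step 4 — quadratic form (x̄ - mu_0)^T · S^{-1} · (x̄ - mu_0):
  S^{-1} · (x̄ - mu_0) = (-0.1807, 6),
  (x̄ - mu_0)^T · [...] = (-1.25)·(-0.1807) + (4)·(6) = 24.2259.

Step 5 — scale by n: T² = 4 · 24.2259 = 96.9036.

T² ≈ 96.9036


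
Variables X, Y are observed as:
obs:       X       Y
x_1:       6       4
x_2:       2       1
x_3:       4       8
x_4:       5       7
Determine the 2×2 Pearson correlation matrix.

Step 1 — column means:
  mean(X) = (6 + 2 + 4 + 5) / 4 = 17/4 = 4.25
  mean(Y) = (4 + 1 + 8 + 7) / 4 = 20/4 = 5

Step 2 — sample variances and covariances s[i,j] = (1/(n-1)) · Σ_k (x_{k,i} - mean_i) · (x_{k,j} - mean_j), with n-1 = 3:
  s[X,X] = ((1.75)·(1.75) + (-2.25)·(-2.25) + (-0.25)·(-0.25) + (0.75)·(0.75)) / 3 = 8.75/3 = 2.9167
  s[X,Y] = ((1.75)·(-1) + (-2.25)·(-4) + (-0.25)·(3) + (0.75)·(2)) / 3 = 8/3 = 2.6667
  s[Y,Y] = ((-1)·(-1) + (-4)·(-4) + (3)·(3) + (2)·(2)) / 3 = 30/3 = 10
  Sample standard deviations s_i = √(s[i,i]):
  s(X) = √(2.9167) = 1.7078
  s(Y) = √(10) = 3.1623

Step 3 — r_{ij} = s_{ij} / (s_i · s_j):
  r[X,X] = 1 (diagonal).
  r[X,Y] = 2.6667 / (1.7078 · 3.1623) = 2.6667 / 5.4006 = 0.4938
  r[Y,Y] = 1 (diagonal).

R is symmetric with unit diagonal. Assembling:

R = [[1, 0.4938],
 [0.4938, 1]]


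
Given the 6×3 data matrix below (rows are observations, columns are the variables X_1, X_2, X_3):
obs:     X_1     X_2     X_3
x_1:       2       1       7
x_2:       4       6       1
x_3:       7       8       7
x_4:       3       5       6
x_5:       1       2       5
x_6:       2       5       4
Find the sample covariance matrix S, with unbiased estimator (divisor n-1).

Step 1 — column means:
  mean(X_1) = (2 + 4 + 7 + 3 + 1 + 2) / 6 = 19/6 = 3.1667
  mean(X_2) = (1 + 6 + 8 + 5 + 2 + 5) / 6 = 27/6 = 4.5
  mean(X_3) = (7 + 1 + 7 + 6 + 5 + 4) / 6 = 30/6 = 5

Step 2 — sample covariance S[i,j] = (1/(n-1)) · Σ_k (x_{k,i} - mean_i) · (x_{k,j} - mean_j), with n-1 = 5.
  S[X_1,X_1] = ((-1.1667)·(-1.1667) + (0.8333)·(0.8333) + (3.8333)·(3.8333) + (-0.1667)·(-0.1667) + (-2.1667)·(-2.1667) + (-1.1667)·(-1.1667)) / 5 = 22.8333/5 = 4.5667
  S[X_1,X_2] = ((-1.1667)·(-3.5) + (0.8333)·(1.5) + (3.8333)·(3.5) + (-0.1667)·(0.5) + (-2.1667)·(-2.5) + (-1.1667)·(0.5)) / 5 = 23.5/5 = 4.7
  S[X_1,X_3] = ((-1.1667)·(2) + (0.8333)·(-4) + (3.8333)·(2) + (-0.1667)·(1) + (-2.1667)·(0) + (-1.1667)·(-1)) / 5 = 3/5 = 0.6
  S[X_2,X_2] = ((-3.5)·(-3.5) + (1.5)·(1.5) + (3.5)·(3.5) + (0.5)·(0.5) + (-2.5)·(-2.5) + (0.5)·(0.5)) / 5 = 33.5/5 = 6.7
  S[X_2,X_3] = ((-3.5)·(2) + (1.5)·(-4) + (3.5)·(2) + (0.5)·(1) + (-2.5)·(0) + (0.5)·(-1)) / 5 = -6/5 = -1.2
  S[X_3,X_3] = ((2)·(2) + (-4)·(-4) + (2)·(2) + (1)·(1) + (0)·(0) + (-1)·(-1)) / 5 = 26/5 = 5.2

S is symmetric (S[j,i] = S[i,j]). Assembling:

S = [[4.5667, 4.7, 0.6],
 [4.7, 6.7, -1.2],
 [0.6, -1.2, 5.2]]


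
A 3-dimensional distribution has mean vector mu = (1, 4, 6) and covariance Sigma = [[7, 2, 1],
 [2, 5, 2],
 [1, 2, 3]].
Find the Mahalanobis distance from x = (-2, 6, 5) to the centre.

Step 1 — centre the observation: (x - mu) = (-3, 2, -1).

Step 2 — invert Sigma (cofactor / det for 3×3, or solve directly):
  Sigma^{-1} = [[0.1618, -0.0588, -0.0147],
 [-0.0588, 0.2941, -0.1765],
 [-0.0147, -0.1765, 0.4559]].

Step 3 — form the quadratic (x - mu)^T · Sigma^{-1} · (x - mu):
  Sigma^{-1} · (x - mu) = (-0.5882, 0.9412, -0.7647).
  (x - mu)^T · [Sigma^{-1} · (x - mu)] = (-3)·(-0.5882) + (2)·(0.9412) + (-1)·(-0.7647) = 4.4118.

Step 4 — take square root: d = √(4.4118) ≈ 2.1004.

d(x, mu) = √(4.4118) ≈ 2.1004


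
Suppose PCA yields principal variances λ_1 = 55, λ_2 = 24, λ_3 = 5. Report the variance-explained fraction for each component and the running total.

Step 1 — total variance = trace(Sigma) = Σ λ_i = 55 + 24 + 5 = 84.

Step 2 — fraction explained by component i = λ_i / Σ λ:
  PC1: 55/84 = 0.6548
  PC2: 24/84 = 0.2857
  PC3: 5/84 = 0.0595

Step 3 — cumulative fraction after k components = (λ_1 + ... + λ_k) / Σ λ:
  k = 1: 55/84 = 0.6548
  k = 2: (55 + 24)/84 = 79/84 = 0.9405
  k = 3: (55 + 24 + 5)/84 = 84/84 = 1

Summary (fraction, with percent):

explained: PC1 0.6548 (65.48%), PC2 0.2857 (28.57%), PC3 0.0595 (5.95%);  cumulative: 0.6548, 0.9405, 1


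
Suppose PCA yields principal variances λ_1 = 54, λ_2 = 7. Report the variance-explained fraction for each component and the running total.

Step 1 — total variance = trace(Sigma) = Σ λ_i = 54 + 7 = 61.

Step 2 — fraction explained by component i = λ_i / Σ λ:
  PC1: 54/61 = 0.8852
  PC2: 7/61 = 0.1148

Step 3 — cumulative fraction after k components = (λ_1 + ... + λ_k) / Σ λ:
  k = 1: 54/61 = 0.8852
  k = 2: (54 + 7)/61 = 61/61 = 1

Summary (fraction, with percent):

explained: PC1 0.8852 (88.52%), PC2 0.1148 (11.48%);  cumulative: 0.8852, 1


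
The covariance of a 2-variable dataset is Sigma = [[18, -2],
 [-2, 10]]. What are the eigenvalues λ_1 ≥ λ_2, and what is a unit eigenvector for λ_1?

Step 1 — characteristic polynomial of 2×2 Sigma:
  det(Sigma - λI) = λ² - trace · λ + det = 0.
  trace = 18 + 10 = 28, det = 18·10 - (-2)² = 176.
Step 2 — discriminant:
  Δ = trace² - 4·det = 784 - 704 = 80.
Step 3 — eigenvalues:
  λ = (trace ± √Δ)/2 = (28 ± 8.9443)/2,
  λ_1 = 18.4721,  λ_2 = 9.5279.

Step 4 — unit eigenvector for λ_1: solve (Sigma - λ_1 I)v = 0. First row:
  (18 - 18.4721)·v_x + (-2)·v_y = 0, i.e. (-0.4721)·v_x + (-2)·v_y = 0,
  so v ∝ (b, λ_1 - a) = (-2, 0.4721); multiply by -1 so the first entry is positive: u = (2, -0.4721).
  ||u|| = √((2)² + (-0.4721)²) = √(4.2229) ≈ 2.055,
  v_1 = u/||u|| ≈ (0.9732, -0.2298) (||v_1|| = 1).

λ_1 = 18.4721,  λ_2 = 9.5279;  v_1 ≈ (0.9732, -0.2298)


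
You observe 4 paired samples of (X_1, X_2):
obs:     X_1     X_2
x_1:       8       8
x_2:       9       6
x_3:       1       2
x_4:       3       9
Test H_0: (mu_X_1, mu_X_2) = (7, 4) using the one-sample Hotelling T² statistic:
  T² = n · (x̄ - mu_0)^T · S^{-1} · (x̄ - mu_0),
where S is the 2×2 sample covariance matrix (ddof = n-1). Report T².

Step 1 — sample mean vector:
  mean(X_1) = (8 + 9 + 1 + 3) / 4 = 21/4 = 5.25
  mean(X_2) = (8 + 6 + 2 + 9) / 4 = 25/4 = 6.25
  x̄ = (5.25, 6.25),  deviation x̄ - mu_0 = (5.25, 6.25) - (7, 4) = (-1.75, 2.25).

Step 2 — sample covariance matrix, S[i,j] = (1/(n-1)) · Σ_k (x_{k,i} - mean_i) · (x_{k,j} - mean_j), divisor n-1 = 3:
  S[X_1,X_1] = ((2.75)·(2.75) + (3.75)·(3.75) + (-4.25)·(-4.25) + (-2.25)·(-2.25)) / 3 = 44.75/3 = 14.9167
  S[X_1,X_2] = ((2.75)·(1.75) + (3.75)·(-0.25) + (-4.25)·(-4.25) + (-2.25)·(2.75)) / 3 = 15.75/3 = 5.25
  S[X_2,X_2] = ((1.75)·(1.75) + (-0.25)·(-0.25) + (-4.25)·(-4.25) + (2.75)·(2.75)) / 3 = 28.75/3 = 9.5833
  S = [[14.9167, 5.25],
 [5.25, 9.5833]].

Step 3 — invert S. det(S) = 14.9167·9.5833 - (5.25)² = 115.3889.
  S^{-1} = (1/det) · [[d, -b], [-b, a]] = [[0.0831, -0.0455],
 [-0.0455, 0.1293]].

Step 4 — quadratic form (x̄ - mu_0)^T · S^{-1} · (x̄ - mu_0):
  S^{-1} · (x̄ - mu_0) = (-0.2477, 0.3705),
  (x̄ - mu_0)^T · [...] = (-1.75)·(-0.2477) + (2.25)·(0.3705) = 1.2671.

Step 5 — scale by n: T² = 4 · 1.2671 = 5.0684.

T² ≈ 5.0684


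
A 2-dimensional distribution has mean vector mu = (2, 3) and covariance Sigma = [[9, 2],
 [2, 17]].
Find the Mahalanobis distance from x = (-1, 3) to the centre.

Step 1 — centre the observation: (x - mu) = (-3, 0).

Step 2 — invert Sigma. det(Sigma) = 9·17 - (2)² = 149.
  Sigma^{-1} = (1/det) · [[d, -b], [-b, a]] = [[0.1141, -0.0134],
 [-0.0134, 0.0604]].

Step 3 — form the quadratic (x - mu)^T · Sigma^{-1} · (x - mu):
  Sigma^{-1} · (x - mu) = (-0.3423, 0.0403).
  (x - mu)^T · [Sigma^{-1} · (x - mu)] = (-3)·(-0.3423) + (0)·(0.0403) = 1.0268.

Step 4 — take square root: d = √(1.0268) ≈ 1.0133.

d(x, mu) = √(1.0268) ≈ 1.0133


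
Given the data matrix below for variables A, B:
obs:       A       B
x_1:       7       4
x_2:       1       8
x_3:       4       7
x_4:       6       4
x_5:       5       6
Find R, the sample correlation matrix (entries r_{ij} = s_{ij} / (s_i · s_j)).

Step 1 — column means:
  mean(A) = (7 + 1 + 4 + 6 + 5) / 5 = 23/5 = 4.6
  mean(B) = (4 + 8 + 7 + 4 + 6) / 5 = 29/5 = 5.8

Step 2 — sample variances and covariances s[i,j] = (1/(n-1)) · Σ_k (x_{k,i} - mean_i) · (x_{k,j} - mean_j), with n-1 = 4:
  s[A,A] = ((2.4)·(2.4) + (-3.6)·(-3.6) + (-0.6)·(-0.6) + (1.4)·(1.4) + (0.4)·(0.4)) / 4 = 21.2/4 = 5.3
  s[A,B] = ((2.4)·(-1.8) + (-3.6)·(2.2) + (-0.6)·(1.2) + (1.4)·(-1.8) + (0.4)·(0.2)) / 4 = -15.4/4 = -3.85
  s[B,B] = ((-1.8)·(-1.8) + (2.2)·(2.2) + (1.2)·(1.2) + (-1.8)·(-1.8) + (0.2)·(0.2)) / 4 = 12.8/4 = 3.2
  Sample standard deviations s_i = √(s[i,i]):
  s(A) = √(5.3) = 2.3022
  s(B) = √(3.2) = 1.7889

Step 3 — r_{ij} = s_{ij} / (s_i · s_j):
  r[A,A] = 1 (diagonal).
  r[A,B] = -3.85 / (2.3022 · 1.7889) = -3.85 / 4.1183 = -0.9349
  r[B,B] = 1 (diagonal).

R is symmetric with unit diagonal. Assembling:

R = [[1, -0.9349],
 [-0.9349, 1]]


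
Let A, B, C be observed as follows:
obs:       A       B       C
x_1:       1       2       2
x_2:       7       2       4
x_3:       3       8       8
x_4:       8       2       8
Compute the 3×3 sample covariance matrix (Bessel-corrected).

Step 1 — column means:
  mean(A) = (1 + 7 + 3 + 8) / 4 = 19/4 = 4.75
  mean(B) = (2 + 2 + 8 + 2) / 4 = 14/4 = 3.5
  mean(C) = (2 + 4 + 8 + 8) / 4 = 22/4 = 5.5

Step 2 — sample covariance S[i,j] = (1/(n-1)) · Σ_k (x_{k,i} - mean_i) · (x_{k,j} - mean_j), with n-1 = 3.
  S[A,A] = ((-3.75)·(-3.75) + (2.25)·(2.25) + (-1.75)·(-1.75) + (3.25)·(3.25)) / 3 = 32.75/3 = 10.9167
  S[A,B] = ((-3.75)·(-1.5) + (2.25)·(-1.5) + (-1.75)·(4.5) + (3.25)·(-1.5)) / 3 = -10.5/3 = -3.5
  S[A,C] = ((-3.75)·(-3.5) + (2.25)·(-1.5) + (-1.75)·(2.5) + (3.25)·(2.5)) / 3 = 13.5/3 = 4.5
  S[B,B] = ((-1.5)·(-1.5) + (-1.5)·(-1.5) + (4.5)·(4.5) + (-1.5)·(-1.5)) / 3 = 27/3 = 9
  S[B,C] = ((-1.5)·(-3.5) + (-1.5)·(-1.5) + (4.5)·(2.5) + (-1.5)·(2.5)) / 3 = 15/3 = 5
  S[C,C] = ((-3.5)·(-3.5) + (-1.5)·(-1.5) + (2.5)·(2.5) + (2.5)·(2.5)) / 3 = 27/3 = 9

S is symmetric (S[j,i] = S[i,j]). Assembling:

S = [[10.9167, -3.5, 4.5],
 [-3.5, 9, 5],
 [4.5, 5, 9]]


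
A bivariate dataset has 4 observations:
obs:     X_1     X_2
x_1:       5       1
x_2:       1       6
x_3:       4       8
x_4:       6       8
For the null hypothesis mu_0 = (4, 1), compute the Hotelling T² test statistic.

Step 1 — sample mean vector:
  mean(X_1) = (5 + 1 + 4 + 6) / 4 = 16/4 = 4
  mean(X_2) = (1 + 6 + 8 + 8) / 4 = 23/4 = 5.75
  x̄ = (4, 5.75),  deviation x̄ - mu_0 = (4, 5.75) - (4, 1) = (0, 4.75).

Step 2 — sample covariance matrix, S[i,j] = (1/(n-1)) · Σ_k (x_{k,i} - mean_i) · (x_{k,j} - mean_j), divisor n-1 = 3:
  S[X_1,X_1] = ((1)·(1) + (-3)·(-3) + (0)·(0) + (2)·(2)) / 3 = 14/3 = 4.6667
  S[X_1,X_2] = ((1)·(-4.75) + (-3)·(0.25) + (0)·(2.25) + (2)·(2.25)) / 3 = -1/3 = -0.3333
  S[X_2,X_2] = ((-4.75)·(-4.75) + (0.25)·(0.25) + (2.25)·(2.25) + (2.25)·(2.25)) / 3 = 32.75/3 = 10.9167
  S = [[4.6667, -0.3333],
 [-0.3333, 10.9167]].

Step 3 — invert S. det(S) = 4.6667·10.9167 - (-0.3333)² = 50.8333.
  S^{-1} = (1/det) · [[d, -b], [-b, a]] = [[0.2148, 0.0066],
 [0.0066, 0.0918]].

Step 4 — quadratic form (x̄ - mu_0)^T · S^{-1} · (x̄ - mu_0):
  S^{-1} · (x̄ - mu_0) = (0.0311, 0.4361),
  (x̄ - mu_0)^T · [...] = (0)·(0.0311) + (4.75)·(0.4361) = 2.0713.

Step 5 — scale by n: T² = 4 · 2.0713 = 8.2852.

T² ≈ 8.2852
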